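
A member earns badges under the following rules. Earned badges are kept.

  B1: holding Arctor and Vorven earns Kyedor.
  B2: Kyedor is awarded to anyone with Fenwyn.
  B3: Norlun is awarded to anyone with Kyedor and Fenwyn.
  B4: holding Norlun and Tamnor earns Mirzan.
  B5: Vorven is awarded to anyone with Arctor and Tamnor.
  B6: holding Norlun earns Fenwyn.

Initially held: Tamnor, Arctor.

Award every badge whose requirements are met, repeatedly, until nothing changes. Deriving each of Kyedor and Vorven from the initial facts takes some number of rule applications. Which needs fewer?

Vorven: With Arctor and Tamnor, Vorven is earned (B5). [1 rule application]
Kyedor: With Arctor and Tamnor, Vorven is earned (B5). With Arctor and Vorven, Kyedor is earned (B1). [2 rule applications]
Vorven needs fewer.

Vorven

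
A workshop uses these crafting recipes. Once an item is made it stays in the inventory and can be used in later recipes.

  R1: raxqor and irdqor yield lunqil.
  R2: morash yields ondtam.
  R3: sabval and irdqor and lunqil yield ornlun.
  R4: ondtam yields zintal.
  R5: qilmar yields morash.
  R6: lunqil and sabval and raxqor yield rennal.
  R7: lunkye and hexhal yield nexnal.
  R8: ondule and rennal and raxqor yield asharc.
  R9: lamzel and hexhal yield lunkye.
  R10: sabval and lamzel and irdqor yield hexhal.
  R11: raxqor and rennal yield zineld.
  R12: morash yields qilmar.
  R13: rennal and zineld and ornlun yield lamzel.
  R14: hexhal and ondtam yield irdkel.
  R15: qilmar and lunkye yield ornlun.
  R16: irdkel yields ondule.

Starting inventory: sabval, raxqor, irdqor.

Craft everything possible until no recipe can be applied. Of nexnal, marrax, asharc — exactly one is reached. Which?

raxqor and irdqor → lunqil (R1).
lunqil and sabval and raxqor → rennal (R6).
Using R3, sabval, irdqor, and lunqil make ornlun.
Using R11, raxqor and rennal make zineld.
rennal and zineld and ornlun → lamzel (R13).
Using R10, sabval, lamzel, and irdqor make hexhal.
Using R9, lamzel and hexhal make lunkye.
Using R7, lunkye and hexhal make nexnal.
asharc would need ondule, rennal, and raxqor (R8), but ondule is never obtained. No rule produces marrax, and it is not given.

nexnal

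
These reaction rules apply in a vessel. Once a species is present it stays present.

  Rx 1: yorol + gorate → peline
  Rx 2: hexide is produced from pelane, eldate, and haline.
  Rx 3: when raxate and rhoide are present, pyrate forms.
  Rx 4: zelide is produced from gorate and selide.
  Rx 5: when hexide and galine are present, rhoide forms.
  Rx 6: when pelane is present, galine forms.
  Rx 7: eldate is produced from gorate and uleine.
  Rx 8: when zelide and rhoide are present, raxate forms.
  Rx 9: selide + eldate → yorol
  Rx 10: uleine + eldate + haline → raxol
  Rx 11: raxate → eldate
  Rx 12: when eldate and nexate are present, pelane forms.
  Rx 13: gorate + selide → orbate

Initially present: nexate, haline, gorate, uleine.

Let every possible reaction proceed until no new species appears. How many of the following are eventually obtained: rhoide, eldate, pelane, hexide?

4

gorate and uleine present → eldate forms (Rx 7).
eldate and nexate present → pelane forms (Rx 12).
pelane present → galine forms (Rx 6).
pelane, eldate, and haline present → hexide forms (Rx 2).
hexide and galine present → rhoide forms (Rx 5).
rhoide: reached.
eldate: reached.
pelane: reached.
hexide: reached.
All 4 are reached.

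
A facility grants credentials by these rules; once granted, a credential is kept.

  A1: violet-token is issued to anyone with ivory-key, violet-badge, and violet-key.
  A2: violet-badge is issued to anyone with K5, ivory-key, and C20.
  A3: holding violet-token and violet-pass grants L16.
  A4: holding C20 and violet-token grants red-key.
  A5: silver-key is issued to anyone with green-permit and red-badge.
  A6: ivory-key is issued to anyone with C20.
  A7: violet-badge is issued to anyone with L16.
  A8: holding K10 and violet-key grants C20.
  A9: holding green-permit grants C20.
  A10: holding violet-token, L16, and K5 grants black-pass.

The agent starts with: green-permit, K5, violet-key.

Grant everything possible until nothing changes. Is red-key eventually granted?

Yes

Holding green-permit grants C20 (A9).
Holding C20 grants ivory-key (A6).
Holding K5, ivory-key, and C20 grants violet-badge (A2).
Holding ivory-key, violet-badge, and violet-key grants violet-token (A1).
Holding C20 and violet-token grants red-key (A4).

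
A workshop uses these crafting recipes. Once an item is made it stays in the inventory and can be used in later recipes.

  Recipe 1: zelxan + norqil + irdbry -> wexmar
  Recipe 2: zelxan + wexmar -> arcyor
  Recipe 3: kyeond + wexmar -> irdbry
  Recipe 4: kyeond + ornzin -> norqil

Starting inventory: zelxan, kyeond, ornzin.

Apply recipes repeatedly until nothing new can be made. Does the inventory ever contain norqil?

Using Recipe 4, kyeond and ornzin make norqil.

Yes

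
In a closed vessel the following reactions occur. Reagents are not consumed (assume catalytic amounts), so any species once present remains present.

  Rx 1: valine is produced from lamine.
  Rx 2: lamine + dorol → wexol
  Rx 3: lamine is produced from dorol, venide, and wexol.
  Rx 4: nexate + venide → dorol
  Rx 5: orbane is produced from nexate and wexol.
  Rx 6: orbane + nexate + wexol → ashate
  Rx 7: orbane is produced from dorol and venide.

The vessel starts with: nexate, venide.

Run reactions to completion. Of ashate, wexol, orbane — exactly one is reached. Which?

orbane

nexate and venide present → dorol forms (Rx 4).
dorol and venide present → orbane forms (Rx 7).
ashate would need orbane, nexate, and wexol (Rx 6), but wexol never forms. wexol would need lamine and dorol (Rx 2), but lamine never forms.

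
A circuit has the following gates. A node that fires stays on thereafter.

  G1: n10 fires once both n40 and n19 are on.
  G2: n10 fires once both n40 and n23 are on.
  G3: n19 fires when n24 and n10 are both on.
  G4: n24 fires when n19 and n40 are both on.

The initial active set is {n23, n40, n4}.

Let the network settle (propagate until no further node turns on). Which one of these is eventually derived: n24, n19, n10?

n10

n40 and n23 are on, so n10 fires (G2).
n24 would need n19 and n40 (G4), but n19 never turns on. n19 would need n24 and n10 (G3), but n24 never turns on.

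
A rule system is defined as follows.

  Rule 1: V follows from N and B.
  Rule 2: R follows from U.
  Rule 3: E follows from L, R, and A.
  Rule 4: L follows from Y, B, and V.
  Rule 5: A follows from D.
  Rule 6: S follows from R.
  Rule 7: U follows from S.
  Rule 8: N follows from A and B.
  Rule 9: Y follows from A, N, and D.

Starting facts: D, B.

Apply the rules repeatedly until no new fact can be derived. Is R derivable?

R would need U (Rule 2), but U is never established.

No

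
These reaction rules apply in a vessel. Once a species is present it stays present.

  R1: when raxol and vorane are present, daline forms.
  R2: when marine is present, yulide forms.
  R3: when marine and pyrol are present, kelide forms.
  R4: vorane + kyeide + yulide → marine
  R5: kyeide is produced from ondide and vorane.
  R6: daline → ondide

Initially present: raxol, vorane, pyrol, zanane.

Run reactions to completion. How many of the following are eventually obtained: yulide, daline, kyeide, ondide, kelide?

3

raxol and vorane present → daline forms (R1).
daline present → ondide forms (R6).
ondide and vorane present → kyeide forms (R5).
yulide would need marine (R2), but marine never forms.
daline: reached.
kyeide: reached.
ondide: reached.
kelide would need marine and pyrol (R3), but marine never forms.
Reached: daline, kyeide, and ondide — 3 of the 5.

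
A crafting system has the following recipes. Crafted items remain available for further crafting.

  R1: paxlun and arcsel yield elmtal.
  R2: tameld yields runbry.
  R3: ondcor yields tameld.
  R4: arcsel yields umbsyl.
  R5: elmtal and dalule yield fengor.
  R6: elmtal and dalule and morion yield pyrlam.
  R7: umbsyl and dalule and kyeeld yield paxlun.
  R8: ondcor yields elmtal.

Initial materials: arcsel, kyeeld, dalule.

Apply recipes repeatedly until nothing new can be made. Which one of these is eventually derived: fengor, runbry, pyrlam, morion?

arcsel → umbsyl (R4).
umbsyl and dalule and kyeeld → paxlun (R7).
paxlun and arcsel → elmtal (R1).
elmtal and dalule → fengor (R5).
No rule produces morion, and it is not given. pyrlam would need elmtal, dalule, and morion (R6), but morion is never obtained. runbry would need tameld (R2), but tameld is never obtained.

fengor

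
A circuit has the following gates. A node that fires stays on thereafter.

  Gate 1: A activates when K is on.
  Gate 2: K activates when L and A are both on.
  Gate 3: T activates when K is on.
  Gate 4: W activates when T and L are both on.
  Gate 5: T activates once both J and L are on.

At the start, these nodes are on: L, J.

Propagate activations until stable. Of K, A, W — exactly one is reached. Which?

J and L are on, so T activates (Gate 5).
T and L are on, so W activates (Gate 4).
A would need K (Gate 1), but K never turns on. K would need L and A (Gate 2), but A never turns on.

W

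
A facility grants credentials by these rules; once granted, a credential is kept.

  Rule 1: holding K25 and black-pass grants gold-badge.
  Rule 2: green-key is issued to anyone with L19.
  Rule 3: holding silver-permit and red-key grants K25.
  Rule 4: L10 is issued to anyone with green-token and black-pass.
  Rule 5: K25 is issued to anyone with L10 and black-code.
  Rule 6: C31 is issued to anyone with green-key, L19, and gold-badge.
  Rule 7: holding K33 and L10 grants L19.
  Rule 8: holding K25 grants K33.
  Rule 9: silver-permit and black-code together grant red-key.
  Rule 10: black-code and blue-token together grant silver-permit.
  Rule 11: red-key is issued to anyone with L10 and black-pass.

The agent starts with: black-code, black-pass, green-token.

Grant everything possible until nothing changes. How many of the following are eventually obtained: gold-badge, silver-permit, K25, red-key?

3

Holding green-token and black-pass grants L10 (Rule 4).
Holding L10 and black-code grants K25 (Rule 5).
Holding L10 and black-pass grants red-key (Rule 11).
Holding K25 and black-pass grants gold-badge (Rule 1).
gold-badge: reached.
silver-permit would need black-code and blue-token (Rule 10), but blue-token is never granted.
K25: reached.
red-key: reached.
Reached: gold-badge, K25, and red-key — 3 of the 4.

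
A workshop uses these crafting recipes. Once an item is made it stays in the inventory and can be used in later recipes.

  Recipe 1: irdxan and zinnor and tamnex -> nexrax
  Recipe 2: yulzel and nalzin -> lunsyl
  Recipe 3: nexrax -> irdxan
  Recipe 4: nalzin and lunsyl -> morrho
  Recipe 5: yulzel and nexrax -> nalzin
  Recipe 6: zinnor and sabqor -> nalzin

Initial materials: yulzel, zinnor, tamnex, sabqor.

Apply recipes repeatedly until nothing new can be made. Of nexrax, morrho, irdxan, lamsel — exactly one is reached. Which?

morrho

Using Recipe 6, zinnor and sabqor make nalzin.
yulzel and nalzin -> lunsyl (Recipe 2).
Using Recipe 4, nalzin and lunsyl make morrho.
irdxan would need nexrax (Recipe 3), but nexrax is never obtained. No rule produces lamsel, and it is not given. nexrax would need irdxan, zinnor, and tamnex (Recipe 1), but irdxan is never obtained.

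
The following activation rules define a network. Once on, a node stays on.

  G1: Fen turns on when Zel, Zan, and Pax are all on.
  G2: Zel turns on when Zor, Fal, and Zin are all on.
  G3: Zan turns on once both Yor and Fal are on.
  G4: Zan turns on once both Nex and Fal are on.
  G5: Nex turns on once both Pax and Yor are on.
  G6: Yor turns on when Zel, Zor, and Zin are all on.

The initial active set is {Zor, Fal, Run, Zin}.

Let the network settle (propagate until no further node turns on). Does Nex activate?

No

Nex would need Pax and Yor (G5), but Pax never turns on.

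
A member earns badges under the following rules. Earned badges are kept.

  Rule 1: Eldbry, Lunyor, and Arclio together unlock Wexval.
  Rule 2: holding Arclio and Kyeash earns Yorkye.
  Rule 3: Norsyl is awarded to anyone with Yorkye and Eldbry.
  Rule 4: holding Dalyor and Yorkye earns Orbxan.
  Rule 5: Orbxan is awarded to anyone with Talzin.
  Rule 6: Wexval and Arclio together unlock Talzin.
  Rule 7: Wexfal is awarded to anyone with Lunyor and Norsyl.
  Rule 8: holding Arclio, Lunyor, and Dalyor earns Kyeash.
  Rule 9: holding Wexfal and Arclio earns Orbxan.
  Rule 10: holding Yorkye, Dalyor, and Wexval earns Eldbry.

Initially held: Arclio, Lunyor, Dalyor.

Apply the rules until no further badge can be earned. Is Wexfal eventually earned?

Wexfal would need Lunyor and Norsyl (Rule 7), but Norsyl is never earned.

No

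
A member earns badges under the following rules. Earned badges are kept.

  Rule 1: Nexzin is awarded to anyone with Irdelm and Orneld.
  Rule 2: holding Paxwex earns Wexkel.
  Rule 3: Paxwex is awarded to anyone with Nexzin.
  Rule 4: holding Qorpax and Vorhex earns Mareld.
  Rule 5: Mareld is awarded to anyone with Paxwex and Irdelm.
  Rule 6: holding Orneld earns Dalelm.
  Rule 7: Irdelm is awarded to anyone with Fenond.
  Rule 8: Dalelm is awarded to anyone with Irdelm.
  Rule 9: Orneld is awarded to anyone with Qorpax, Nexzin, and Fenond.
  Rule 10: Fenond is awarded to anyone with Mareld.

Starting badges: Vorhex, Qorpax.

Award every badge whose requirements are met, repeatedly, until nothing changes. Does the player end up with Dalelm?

With Qorpax and Vorhex, Mareld is earned (Rule 4).
With Mareld, Fenond is earned (Rule 10).
With Fenond, Irdelm is earned (Rule 7).
With Irdelm, Dalelm is earned (Rule 8).

Yes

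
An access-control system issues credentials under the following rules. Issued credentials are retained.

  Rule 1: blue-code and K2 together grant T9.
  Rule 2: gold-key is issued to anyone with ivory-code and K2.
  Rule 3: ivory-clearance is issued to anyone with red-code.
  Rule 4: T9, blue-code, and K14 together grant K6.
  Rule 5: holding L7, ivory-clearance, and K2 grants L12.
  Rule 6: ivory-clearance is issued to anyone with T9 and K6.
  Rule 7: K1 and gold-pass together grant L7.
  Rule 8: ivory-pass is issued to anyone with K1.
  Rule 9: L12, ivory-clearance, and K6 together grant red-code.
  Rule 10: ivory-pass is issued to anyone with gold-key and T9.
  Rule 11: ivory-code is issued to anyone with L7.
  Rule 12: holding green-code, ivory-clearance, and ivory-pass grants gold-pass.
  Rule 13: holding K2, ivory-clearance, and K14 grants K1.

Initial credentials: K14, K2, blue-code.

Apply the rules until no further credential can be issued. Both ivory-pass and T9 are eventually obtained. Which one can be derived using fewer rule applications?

T9

T9: Holding blue-code and K2 grants T9 (Rule 1). [1 rule application]
ivory-pass: Holding blue-code and K2 grants T9 (Rule 1). Holding T9, blue-code, and K14 grants K6 (Rule 4). Holding T9 and K6 grants ivory-clearance (Rule 6). Holding K2, ivory-clearance, and K14 grants K1 (Rule 13). Holding K1 grants ivory-pass (Rule 8). [5 rule applications]
T9 needs fewer.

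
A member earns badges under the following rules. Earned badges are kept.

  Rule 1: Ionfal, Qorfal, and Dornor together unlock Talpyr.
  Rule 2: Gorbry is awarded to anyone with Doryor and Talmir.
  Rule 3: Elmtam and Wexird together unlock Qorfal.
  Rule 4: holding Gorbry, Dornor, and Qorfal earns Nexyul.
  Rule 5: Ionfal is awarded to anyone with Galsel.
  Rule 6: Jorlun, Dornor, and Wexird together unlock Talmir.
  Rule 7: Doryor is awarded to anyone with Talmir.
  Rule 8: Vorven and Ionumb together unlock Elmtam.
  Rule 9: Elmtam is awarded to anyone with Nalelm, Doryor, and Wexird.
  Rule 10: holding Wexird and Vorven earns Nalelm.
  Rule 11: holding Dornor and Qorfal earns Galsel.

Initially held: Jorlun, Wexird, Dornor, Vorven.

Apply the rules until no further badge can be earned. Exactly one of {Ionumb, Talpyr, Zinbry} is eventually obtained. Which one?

Talpyr

With Wexird and Vorven, Nalelm is earned (Rule 10).
With Jorlun, Dornor, and Wexird, Talmir is earned (Rule 6).
With Talmir, Doryor is earned (Rule 7).
With Nalelm, Doryor, and Wexird, Elmtam is earned (Rule 9).
With Elmtam and Wexird, Qorfal is earned (Rule 3).
With Dornor and Qorfal, Galsel is earned (Rule 11).
With Galsel, Ionfal is earned (Rule 5).
With Ionfal, Qorfal, and Dornor, Talpyr is earned (Rule 1).
No rule produces Zinbry, and it is not given. No rule produces Ionumb, and it is not given.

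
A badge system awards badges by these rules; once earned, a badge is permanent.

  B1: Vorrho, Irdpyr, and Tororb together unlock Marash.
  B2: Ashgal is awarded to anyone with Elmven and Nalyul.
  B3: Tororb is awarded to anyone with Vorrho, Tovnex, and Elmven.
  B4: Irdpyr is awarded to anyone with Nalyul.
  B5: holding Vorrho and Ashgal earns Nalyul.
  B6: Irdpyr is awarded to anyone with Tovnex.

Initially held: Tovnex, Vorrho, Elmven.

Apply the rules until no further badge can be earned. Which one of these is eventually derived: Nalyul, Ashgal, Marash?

Marash

With Tovnex, Irdpyr is earned (B6).
With Vorrho, Tovnex, and Elmven, Tororb is earned (B3).
With Vorrho, Irdpyr, and Tororb, Marash is earned (B1).
Nalyul would need Vorrho and Ashgal (B5), but Ashgal is never earned. Ashgal would need Elmven and Nalyul (B2), but Nalyul is never earned.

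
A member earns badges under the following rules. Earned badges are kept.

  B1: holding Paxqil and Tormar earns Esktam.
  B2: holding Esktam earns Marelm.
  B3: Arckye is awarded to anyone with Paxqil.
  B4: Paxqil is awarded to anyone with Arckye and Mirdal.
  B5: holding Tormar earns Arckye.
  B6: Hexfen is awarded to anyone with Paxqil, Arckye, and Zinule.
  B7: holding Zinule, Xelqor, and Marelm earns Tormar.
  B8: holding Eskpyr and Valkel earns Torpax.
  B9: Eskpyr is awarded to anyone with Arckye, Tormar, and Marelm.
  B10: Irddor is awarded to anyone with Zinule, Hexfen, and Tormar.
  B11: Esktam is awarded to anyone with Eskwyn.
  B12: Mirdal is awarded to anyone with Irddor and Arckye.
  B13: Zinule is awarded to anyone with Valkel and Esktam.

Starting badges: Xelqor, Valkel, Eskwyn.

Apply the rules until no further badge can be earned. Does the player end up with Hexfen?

Hexfen would need Paxqil, Arckye, and Zinule (B6), but Paxqil is never earned.

No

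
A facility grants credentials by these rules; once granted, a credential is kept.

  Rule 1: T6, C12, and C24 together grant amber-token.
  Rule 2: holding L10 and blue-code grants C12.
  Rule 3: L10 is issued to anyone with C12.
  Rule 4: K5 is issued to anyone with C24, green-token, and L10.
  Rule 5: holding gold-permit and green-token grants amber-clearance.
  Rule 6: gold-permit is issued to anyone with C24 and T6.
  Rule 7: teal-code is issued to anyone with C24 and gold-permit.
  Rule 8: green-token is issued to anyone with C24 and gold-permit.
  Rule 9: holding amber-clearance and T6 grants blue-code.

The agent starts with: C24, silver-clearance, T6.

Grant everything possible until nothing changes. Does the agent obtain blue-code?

Holding C24 and T6 grants gold-permit (Rule 6).
Holding C24 and gold-permit grants green-token (Rule 8).
Holding gold-permit and green-token grants amber-clearance (Rule 5).
Holding amber-clearance and T6 grants blue-code (Rule 9).

Yes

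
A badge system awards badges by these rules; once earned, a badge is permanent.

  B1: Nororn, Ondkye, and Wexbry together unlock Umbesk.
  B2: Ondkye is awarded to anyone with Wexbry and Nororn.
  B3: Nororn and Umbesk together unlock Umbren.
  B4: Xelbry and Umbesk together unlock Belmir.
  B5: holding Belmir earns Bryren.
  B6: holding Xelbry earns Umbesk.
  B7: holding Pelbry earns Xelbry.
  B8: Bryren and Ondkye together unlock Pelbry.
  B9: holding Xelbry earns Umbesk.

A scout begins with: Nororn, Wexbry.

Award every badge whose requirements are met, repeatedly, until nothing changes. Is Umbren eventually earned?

Yes

With Wexbry and Nororn, Ondkye is earned (B2).
With Nororn, Ondkye, and Wexbry, Umbesk is earned (B1).
With Nororn and Umbesk, Umbren is earned (B3).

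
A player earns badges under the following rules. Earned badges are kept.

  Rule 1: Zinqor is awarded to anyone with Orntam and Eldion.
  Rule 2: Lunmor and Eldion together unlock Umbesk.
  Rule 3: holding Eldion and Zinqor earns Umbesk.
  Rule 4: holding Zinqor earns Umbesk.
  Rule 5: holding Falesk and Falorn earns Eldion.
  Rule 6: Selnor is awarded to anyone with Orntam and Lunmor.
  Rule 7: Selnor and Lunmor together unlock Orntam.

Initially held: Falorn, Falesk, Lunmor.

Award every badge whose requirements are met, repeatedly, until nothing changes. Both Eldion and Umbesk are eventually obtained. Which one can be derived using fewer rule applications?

Eldion

Eldion: With Falesk and Falorn, Eldion is earned (Rule 5). [1 rule application]
Umbesk: With Falesk and Falorn, Eldion is earned (Rule 5). With Lunmor and Eldion, Umbesk is earned (Rule 2). [2 rule applications]
Eldion needs fewer.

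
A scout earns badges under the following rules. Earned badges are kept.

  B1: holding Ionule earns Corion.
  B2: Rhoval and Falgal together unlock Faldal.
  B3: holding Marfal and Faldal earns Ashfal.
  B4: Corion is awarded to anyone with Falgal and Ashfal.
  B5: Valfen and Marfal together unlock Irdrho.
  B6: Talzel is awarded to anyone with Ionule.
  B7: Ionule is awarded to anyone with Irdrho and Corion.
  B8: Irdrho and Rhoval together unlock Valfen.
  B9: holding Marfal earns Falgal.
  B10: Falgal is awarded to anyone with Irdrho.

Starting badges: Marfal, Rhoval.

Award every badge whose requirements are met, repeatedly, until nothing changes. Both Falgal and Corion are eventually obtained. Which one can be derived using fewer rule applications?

Falgal: With Marfal, Falgal is earned (B9). [1 rule application]
Corion: With Marfal, Falgal is earned (B9). With Rhoval and Falgal, Faldal is earned (B2). With Marfal and Faldal, Ashfal is earned (B3). With Falgal and Ashfal, Corion is earned (B4). [4 rule applications]
Falgal needs fewer.

Falgal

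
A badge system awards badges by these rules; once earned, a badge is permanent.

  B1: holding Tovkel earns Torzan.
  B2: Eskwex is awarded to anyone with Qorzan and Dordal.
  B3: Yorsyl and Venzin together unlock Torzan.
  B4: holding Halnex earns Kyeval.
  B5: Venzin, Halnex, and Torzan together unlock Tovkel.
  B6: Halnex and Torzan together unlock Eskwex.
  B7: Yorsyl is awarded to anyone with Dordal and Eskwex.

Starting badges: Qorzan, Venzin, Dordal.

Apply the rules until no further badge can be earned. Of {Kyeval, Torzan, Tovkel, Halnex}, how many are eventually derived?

1

With Qorzan and Dordal, Eskwex is earned (B2).
With Dordal and Eskwex, Yorsyl is earned (B7).
With Yorsyl and Venzin, Torzan is earned (B3).
Kyeval would need Halnex (B4), but Halnex is never earned.
Torzan: reached.
Tovkel would need Venzin, Halnex, and Torzan (B5), but Halnex is never earned.
No rule produces Halnex, and it is not given.
Reached: Torzan — 1 of the 4.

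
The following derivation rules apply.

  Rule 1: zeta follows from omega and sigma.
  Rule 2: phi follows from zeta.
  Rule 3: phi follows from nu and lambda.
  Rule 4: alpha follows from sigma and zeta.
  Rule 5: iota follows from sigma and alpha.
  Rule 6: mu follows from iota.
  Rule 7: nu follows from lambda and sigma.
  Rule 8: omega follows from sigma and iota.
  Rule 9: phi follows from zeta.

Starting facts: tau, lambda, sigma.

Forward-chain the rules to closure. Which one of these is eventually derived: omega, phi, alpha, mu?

phi

From lambda and sigma, Rule 7 gives nu.
nu and lambda hold, so phi follows (Rule 3).
alpha would need sigma and zeta (Rule 4), but zeta is never established. omega would need sigma and iota (Rule 8), but iota is never established. mu would need iota (Rule 6), but iota is never established.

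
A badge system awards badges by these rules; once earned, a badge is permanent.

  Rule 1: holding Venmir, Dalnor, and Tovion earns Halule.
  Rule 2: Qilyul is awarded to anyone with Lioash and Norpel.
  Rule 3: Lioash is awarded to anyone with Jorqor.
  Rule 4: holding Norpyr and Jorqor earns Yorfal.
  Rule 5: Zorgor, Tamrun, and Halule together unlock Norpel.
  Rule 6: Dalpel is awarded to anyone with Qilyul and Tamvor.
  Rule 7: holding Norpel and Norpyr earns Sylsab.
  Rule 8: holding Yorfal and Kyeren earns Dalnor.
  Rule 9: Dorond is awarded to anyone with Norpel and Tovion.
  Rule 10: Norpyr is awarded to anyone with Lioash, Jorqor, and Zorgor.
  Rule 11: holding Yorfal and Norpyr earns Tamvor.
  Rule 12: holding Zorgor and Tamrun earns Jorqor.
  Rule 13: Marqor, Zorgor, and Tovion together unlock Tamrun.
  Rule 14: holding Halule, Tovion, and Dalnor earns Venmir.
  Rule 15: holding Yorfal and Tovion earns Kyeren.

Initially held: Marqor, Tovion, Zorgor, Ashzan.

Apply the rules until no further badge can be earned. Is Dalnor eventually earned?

Yes

With Marqor, Zorgor, and Tovion, Tamrun is earned (Rule 13).
With Zorgor and Tamrun, Jorqor is earned (Rule 12).
With Jorqor, Lioash is earned (Rule 3).
With Lioash, Jorqor, and Zorgor, Norpyr is earned (Rule 10).
With Norpyr and Jorqor, Yorfal is earned (Rule 4).
With Yorfal and Tovion, Kyeren is earned (Rule 15).
With Yorfal and Kyeren, Dalnor is earned (Rule 8).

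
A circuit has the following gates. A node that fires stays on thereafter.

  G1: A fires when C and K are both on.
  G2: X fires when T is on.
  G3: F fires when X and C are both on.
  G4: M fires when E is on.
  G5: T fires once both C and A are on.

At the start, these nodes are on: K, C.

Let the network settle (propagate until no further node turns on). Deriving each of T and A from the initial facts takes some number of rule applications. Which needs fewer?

A

A: G1: C and K on → A on. [1 rule application]
T: G1: C and K on → A on. G5: C and A on → T on. [2 rule applications]
A needs fewer.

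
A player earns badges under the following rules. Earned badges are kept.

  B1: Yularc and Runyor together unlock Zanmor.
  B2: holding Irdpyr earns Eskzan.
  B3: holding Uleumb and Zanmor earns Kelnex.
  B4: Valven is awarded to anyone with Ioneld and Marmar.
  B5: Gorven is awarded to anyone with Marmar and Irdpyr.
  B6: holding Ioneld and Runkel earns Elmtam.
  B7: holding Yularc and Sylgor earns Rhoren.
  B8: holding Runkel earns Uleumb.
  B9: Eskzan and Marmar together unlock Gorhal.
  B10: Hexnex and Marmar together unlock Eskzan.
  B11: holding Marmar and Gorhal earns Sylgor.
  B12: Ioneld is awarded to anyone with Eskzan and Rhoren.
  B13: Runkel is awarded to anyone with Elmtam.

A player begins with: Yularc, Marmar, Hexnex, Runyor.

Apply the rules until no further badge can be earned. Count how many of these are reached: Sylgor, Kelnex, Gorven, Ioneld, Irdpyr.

With Hexnex and Marmar, Eskzan is earned (B10).
With Eskzan and Marmar, Gorhal is earned (B9).
With Marmar and Gorhal, Sylgor is earned (B11).
With Yularc and Sylgor, Rhoren is earned (B7).
With Eskzan and Rhoren, Ioneld is earned (B12).
Sylgor: reached.
Kelnex would need Uleumb and Zanmor (B3), but Uleumb is never earned.
Gorven would need Marmar and Irdpyr (B5), but Irdpyr is never earned.
Ioneld: reached.
No rule produces Irdpyr, and it is not given.
Reached: Sylgor and Ioneld — 2 of the 5.

2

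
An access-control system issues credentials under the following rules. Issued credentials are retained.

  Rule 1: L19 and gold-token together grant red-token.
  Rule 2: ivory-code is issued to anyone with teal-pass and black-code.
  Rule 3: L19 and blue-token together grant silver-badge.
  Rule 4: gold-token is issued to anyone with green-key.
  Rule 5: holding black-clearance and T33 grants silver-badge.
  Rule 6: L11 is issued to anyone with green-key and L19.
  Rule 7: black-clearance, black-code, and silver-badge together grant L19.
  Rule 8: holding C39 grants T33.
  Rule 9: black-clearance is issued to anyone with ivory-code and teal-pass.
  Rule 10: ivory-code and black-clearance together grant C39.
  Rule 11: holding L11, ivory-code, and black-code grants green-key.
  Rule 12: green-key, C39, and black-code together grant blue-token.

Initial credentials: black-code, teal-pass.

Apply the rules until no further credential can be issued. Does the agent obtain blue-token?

blue-token would need green-key, C39, and black-code (Rule 12), but green-key is never granted.

No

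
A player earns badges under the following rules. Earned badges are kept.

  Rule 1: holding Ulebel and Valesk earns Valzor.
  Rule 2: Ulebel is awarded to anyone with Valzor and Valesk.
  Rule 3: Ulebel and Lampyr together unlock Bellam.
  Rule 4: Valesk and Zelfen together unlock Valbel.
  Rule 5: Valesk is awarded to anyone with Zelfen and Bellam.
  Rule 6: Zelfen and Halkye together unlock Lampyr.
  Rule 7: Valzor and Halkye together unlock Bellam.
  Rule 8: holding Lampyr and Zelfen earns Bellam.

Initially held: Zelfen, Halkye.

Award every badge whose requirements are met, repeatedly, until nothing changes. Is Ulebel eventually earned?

No

Ulebel would need Valzor and Valesk (Rule 2), but Valzor is never earned.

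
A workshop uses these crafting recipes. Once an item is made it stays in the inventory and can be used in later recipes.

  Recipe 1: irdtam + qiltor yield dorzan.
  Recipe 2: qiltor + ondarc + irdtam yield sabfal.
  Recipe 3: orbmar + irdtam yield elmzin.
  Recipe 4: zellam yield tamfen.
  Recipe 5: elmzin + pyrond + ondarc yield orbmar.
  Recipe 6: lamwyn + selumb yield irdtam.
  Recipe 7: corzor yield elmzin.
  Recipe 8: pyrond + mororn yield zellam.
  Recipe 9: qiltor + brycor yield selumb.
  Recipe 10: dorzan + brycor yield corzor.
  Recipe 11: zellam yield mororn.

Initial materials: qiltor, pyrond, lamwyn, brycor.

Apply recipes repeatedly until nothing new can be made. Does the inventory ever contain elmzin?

Yes

qiltor + brycor → selumb (Recipe 9).
Using Recipe 6, lamwyn and selumb make irdtam.
Using Recipe 1, irdtam and qiltor make dorzan.
dorzan + brycor → corzor (Recipe 10).
corzor → elmzin (Recipe 7).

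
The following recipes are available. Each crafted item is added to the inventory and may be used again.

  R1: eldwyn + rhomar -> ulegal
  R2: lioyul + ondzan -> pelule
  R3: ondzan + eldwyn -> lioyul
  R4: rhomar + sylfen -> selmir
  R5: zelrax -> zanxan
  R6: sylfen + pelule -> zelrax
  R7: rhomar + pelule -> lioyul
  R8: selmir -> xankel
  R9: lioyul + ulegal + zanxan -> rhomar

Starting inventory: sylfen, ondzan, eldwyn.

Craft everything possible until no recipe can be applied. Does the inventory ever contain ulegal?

ulegal would need eldwyn and rhomar (R1), but rhomar is never obtained.

No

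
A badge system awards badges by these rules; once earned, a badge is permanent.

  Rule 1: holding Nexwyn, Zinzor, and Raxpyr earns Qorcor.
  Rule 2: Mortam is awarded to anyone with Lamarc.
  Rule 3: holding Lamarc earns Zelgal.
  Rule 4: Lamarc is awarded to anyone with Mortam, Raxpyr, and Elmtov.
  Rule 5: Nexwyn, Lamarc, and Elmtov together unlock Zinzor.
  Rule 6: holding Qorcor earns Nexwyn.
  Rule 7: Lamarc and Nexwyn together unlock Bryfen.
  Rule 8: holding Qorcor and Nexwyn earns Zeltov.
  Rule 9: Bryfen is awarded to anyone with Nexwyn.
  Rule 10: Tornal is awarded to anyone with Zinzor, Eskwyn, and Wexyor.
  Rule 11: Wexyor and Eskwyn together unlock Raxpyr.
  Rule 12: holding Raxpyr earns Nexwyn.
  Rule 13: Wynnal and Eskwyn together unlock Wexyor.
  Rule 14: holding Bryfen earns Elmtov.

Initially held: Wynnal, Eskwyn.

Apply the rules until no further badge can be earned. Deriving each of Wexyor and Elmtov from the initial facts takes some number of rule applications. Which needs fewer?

Wexyor: With Wynnal and Eskwyn, Wexyor is earned (Rule 13). [1 rule application]
Elmtov: With Wynnal and Eskwyn, Wexyor is earned (Rule 13). With Wexyor and Eskwyn, Raxpyr is earned (Rule 11). With Raxpyr, Nexwyn is earned (Rule 12). With Nexwyn, Bryfen is earned (Rule 9). With Bryfen, Elmtov is earned (Rule 14). [5 rule applications]
Wexyor needs fewer.

Wexyor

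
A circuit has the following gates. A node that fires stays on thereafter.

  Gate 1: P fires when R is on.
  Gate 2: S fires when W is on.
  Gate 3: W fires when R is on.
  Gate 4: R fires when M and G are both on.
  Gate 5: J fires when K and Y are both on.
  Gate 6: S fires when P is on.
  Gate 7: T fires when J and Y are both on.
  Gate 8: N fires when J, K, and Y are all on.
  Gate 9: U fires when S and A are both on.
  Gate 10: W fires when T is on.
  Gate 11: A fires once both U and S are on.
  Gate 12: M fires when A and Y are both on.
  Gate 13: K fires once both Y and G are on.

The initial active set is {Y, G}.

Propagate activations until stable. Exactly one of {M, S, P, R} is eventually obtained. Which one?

Gate 13: Y and G on → K on.
Gate 5: K and Y on → J on.
Gate 7: J and Y on → T on.
T is on, so W fires (Gate 10).
Gate 2: W on → S on.
M would need A and Y (Gate 12), but A never turns on. P would need R (Gate 1), but R never turns on. R would need M and G (Gate 4), but M never turns on.

S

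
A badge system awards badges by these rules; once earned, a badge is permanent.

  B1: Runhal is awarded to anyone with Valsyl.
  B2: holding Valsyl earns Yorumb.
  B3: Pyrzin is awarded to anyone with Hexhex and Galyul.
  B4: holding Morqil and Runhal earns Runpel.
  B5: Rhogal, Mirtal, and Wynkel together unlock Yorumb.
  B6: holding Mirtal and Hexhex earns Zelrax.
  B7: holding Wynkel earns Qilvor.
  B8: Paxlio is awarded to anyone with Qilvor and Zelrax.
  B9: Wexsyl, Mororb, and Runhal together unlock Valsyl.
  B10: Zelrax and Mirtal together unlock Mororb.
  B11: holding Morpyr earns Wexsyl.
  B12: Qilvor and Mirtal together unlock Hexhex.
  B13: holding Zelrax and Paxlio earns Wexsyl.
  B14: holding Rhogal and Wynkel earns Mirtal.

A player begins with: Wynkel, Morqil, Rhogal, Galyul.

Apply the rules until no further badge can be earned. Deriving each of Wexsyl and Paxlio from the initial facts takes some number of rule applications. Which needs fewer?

Paxlio: With Rhogal and Wynkel, Mirtal is earned (B14). With Wynkel, Qilvor is earned (B7). With Qilvor and Mirtal, Hexhex is earned (B12). With Mirtal and Hexhex, Zelrax is earned (B6). With Qilvor and Zelrax, Paxlio is earned (B8). [5 rule applications]
Wexsyl: With Rhogal and Wynkel, Mirtal is earned (B14). With Wynkel, Qilvor is earned (B7). With Qilvor and Mirtal, Hexhex is earned (B12). With Mirtal and Hexhex, Zelrax is earned (B6). With Qilvor and Zelrax, Paxlio is earned (B8). With Zelrax and Paxlio, Wexsyl is earned (B13). [6 rule applications]
Paxlio needs fewer.

Paxlio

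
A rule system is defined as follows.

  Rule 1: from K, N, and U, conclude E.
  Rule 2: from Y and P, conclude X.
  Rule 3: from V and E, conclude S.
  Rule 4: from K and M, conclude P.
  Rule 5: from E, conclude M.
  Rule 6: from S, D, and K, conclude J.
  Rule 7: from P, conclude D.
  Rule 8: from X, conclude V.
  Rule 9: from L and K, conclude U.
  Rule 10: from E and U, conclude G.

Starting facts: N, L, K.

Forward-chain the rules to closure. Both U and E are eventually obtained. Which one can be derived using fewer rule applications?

U: From L and K, Rule 9 gives U. [1 rule application]
E: From L and K, Rule 9 gives U. K, N, and U hold, so E follows (Rule 1). [2 rule applications]
U needs fewer.

U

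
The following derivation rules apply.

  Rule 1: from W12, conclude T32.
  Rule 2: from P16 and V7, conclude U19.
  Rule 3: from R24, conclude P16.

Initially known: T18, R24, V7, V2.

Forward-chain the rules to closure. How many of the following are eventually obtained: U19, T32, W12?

From R24, Rule 3 gives P16.
From P16 and V7, Rule 2 gives U19.
U19: reached.
T32 would need W12 (Rule 1), but W12 is never established.
No rule produces W12, and it is not given.
Reached: U19 — 1 of the 3.

1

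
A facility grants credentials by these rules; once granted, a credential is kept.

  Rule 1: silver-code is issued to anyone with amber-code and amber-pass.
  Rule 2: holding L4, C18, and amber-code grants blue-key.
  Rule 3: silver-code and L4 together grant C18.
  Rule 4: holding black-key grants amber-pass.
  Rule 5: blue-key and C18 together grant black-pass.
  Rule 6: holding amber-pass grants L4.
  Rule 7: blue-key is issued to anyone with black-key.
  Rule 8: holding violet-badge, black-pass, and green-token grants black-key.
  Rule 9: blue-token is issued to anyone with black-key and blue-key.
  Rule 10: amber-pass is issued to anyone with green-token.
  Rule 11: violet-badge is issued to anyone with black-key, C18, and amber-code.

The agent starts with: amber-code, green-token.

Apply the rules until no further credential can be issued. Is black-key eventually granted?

black-key would need violet-badge, black-pass, and green-token (Rule 8), but violet-badge is never granted.

No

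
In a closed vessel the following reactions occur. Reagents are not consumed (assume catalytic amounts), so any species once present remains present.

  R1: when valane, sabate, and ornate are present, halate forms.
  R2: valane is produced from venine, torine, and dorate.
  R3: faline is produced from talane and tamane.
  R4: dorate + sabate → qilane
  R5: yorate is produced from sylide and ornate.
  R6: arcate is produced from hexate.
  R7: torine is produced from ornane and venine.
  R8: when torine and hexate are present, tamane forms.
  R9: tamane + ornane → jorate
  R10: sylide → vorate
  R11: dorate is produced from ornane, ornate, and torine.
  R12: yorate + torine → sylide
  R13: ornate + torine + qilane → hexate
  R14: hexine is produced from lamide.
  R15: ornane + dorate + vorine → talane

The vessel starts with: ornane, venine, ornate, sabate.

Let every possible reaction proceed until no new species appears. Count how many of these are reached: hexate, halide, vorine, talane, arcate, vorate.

2

ornane and venine present → torine forms (R7).
ornane, ornate, and torine present → dorate forms (R11).
dorate and sabate present → qilane forms (R4).
ornate, torine, and qilane present → hexate forms (R13).
hexate present → arcate forms (R6).
hexate: reached.
No rule produces halide, and it is not given.
No rule produces vorine, and it is not given.
talane would need ornane, dorate, and vorine (R15), but vorine never forms.
arcate: reached.
vorate would need sylide (R10), but sylide never forms.
Reached: hexate and arcate — 2 of the 6.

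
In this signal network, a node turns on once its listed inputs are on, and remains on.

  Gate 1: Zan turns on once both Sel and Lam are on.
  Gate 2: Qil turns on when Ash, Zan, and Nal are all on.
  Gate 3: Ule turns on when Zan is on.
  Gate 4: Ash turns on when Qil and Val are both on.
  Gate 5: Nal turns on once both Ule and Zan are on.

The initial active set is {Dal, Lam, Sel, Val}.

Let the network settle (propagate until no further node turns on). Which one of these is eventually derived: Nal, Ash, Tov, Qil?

Nal

Sel and Lam are on, so Zan turns on (Gate 1).
Gate 3: Zan on → Ule on.
Gate 5: Ule and Zan on → Nal on.
Qil would need Ash, Zan, and Nal (Gate 2), but Ash never turns on. Ash would need Qil and Val (Gate 4), but Qil never turns on. No rule produces Tov, and it is not given.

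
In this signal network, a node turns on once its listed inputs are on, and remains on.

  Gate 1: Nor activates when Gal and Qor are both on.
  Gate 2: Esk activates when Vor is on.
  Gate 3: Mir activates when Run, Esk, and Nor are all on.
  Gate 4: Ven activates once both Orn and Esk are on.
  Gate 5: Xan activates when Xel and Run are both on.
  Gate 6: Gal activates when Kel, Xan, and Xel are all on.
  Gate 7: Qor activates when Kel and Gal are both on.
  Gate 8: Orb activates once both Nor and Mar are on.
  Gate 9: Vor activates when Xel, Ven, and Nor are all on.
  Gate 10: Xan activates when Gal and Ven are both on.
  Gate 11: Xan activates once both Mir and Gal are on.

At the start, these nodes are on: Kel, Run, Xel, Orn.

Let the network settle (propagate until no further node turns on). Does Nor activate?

Yes

Xel and Run are on, so Xan activates (Gate 5).
Kel, Xan, and Xel are on, so Gal activates (Gate 6).
Gate 7: Kel and Gal on → Qor on.
Gal and Qor are on, so Nor activates (Gate 1).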